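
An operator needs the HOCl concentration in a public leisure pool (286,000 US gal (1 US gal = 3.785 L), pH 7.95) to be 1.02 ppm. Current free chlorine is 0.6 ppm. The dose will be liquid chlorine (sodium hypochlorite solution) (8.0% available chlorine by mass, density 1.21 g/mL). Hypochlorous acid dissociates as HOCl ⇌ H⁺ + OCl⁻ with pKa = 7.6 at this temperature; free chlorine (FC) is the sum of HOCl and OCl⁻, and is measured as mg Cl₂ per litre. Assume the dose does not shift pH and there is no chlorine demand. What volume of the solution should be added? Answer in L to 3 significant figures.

30.2 L

Volume: 286,000 US gal × 3.785 L/gal = 1,082,510 L.
[OCl⁻]/[HOCl] = 10^(pH − pKa) = 10^(7.95 − 7.6) = 2.239; fraction as HOCl = 1/(1 + 2.239) = 0.3088.
Free chlorine required for 1.02 ppm HOCl: 1.02 / 0.3088 = 3.303 ppm.
FC to add: 3.303 − 0.6 = 2.703 mg/L as Cl₂.
Cl₂ equivalent: 2.703 mg/L × 1,082,510 L = 2927 g.
Product at 8.0% available Cl: 2927 / 0.08 = 36,580 g.
Volume: 36,580 g ÷ 1.21 g/mL = 30,230 mL.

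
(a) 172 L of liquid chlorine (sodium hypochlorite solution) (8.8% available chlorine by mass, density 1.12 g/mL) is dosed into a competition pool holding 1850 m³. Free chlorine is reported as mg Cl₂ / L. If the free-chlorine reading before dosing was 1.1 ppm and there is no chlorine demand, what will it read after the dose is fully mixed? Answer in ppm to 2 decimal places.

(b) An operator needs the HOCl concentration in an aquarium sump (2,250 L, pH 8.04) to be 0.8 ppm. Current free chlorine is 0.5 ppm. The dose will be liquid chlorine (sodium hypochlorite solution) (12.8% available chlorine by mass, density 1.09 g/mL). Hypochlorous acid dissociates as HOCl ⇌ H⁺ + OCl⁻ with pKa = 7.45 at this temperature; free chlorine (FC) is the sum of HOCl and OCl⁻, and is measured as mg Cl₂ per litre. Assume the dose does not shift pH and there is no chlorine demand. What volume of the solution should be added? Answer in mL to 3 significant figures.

(a) Volume: 1850 m³ = 1,850,000 L.
(a) Mass of solution: 172 L × 1000 mL/L × 1.12 g/mL = 192,600 g.
(a) Available chlorine delivered: 192,600 g × 0.088 = 16,950 g as Cl₂.
(a) Concentration rise: 16,950 g / 1,850,000 L = 9.163 mg/L = 9.16 ppm.
(a) Final FC: 1.1 + 9.16 = 10.26 ppm.

(b) [OCl⁻]/[HOCl] = 10^(pH − pKa) = 10^(8.04 − 7.45) = 3.89; fraction as HOCl = 1/(1 + 3.89) = 0.2045.
(b) Free chlorine required for 0.8 ppm HOCl: 0.8 / 0.2045 = 3.912 ppm.
(b) FC to add: 3.912 − 0.5 = 3.412 mg/L as Cl₂.
(b) Cl₂ equivalent: 3.412 mg/L × 2,250 L = 7.678 g.
(b) Product at 12.8% available Cl: 7.678 / 0.128 = 59.98 g.
(b) Volume: 59.98 g ÷ 1.09 g/mL = 55.03 mL.

(a) 10.26 ppm; (b) 55.0 mL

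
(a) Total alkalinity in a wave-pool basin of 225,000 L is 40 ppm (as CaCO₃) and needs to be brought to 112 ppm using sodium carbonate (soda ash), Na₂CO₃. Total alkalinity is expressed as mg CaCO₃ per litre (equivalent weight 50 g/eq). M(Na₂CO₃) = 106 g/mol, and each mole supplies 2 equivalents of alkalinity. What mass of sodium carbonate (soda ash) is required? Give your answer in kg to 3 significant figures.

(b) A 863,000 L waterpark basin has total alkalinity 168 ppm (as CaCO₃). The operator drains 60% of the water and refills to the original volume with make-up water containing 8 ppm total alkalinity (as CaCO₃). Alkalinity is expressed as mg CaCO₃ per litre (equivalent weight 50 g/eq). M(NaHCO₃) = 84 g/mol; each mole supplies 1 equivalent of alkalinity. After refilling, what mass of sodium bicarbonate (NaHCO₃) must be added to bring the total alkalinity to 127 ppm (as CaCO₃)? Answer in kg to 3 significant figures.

(a) 17.2 kg; (b) 79.7 kg

(a) Alkalinity to add: (112 − 40) = 72 mg/L as CaCO₃ × 225,000 L = 16,200 g as CaCO₃.
(a) Equivalents: 16,200 g ÷ 50 g/eq = 324 eq.
(a) Each mole of Na₂CO₃ supplies 2 eq, so 324 / 2 = 162 mol.
(a) Mass: 162 mol × 106 g/mol = 17,170 g.

(b) After draining 60% and refilling: 168 × 0.40 + 8 × 0.60 = 72 ppm.
(b) Deficit to target: 127 − 72 = 55 mg/L.
(b) As CaCO₃: 55 mg/L × 863,000 L = 47,460 g; ÷ 50 g/eq ÷ 1 = 949.3 mol NaHCO₃.
(b) Mass: 949.3 × 84 = 79,740 g.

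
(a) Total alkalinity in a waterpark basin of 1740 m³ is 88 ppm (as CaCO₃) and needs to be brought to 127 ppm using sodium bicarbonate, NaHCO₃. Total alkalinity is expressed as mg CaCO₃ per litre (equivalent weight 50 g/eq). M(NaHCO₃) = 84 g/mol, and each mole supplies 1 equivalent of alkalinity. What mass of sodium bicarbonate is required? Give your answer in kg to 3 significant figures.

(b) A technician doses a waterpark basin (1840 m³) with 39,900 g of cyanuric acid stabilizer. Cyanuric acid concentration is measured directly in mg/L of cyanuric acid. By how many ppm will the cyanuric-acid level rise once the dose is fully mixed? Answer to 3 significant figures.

(a) 114 kg; (b) 21.7 ppm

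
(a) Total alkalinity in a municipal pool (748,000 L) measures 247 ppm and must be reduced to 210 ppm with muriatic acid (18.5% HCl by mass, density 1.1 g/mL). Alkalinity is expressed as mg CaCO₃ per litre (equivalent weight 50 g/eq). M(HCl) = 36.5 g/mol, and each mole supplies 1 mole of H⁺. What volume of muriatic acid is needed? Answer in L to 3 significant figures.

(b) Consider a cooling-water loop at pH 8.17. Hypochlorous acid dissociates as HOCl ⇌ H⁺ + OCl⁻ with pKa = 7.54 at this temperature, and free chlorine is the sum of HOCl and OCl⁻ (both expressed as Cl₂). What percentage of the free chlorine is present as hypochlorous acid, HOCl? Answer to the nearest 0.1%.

(a) Alkalinity to neutralize: (247 − 210) = 37 mg/L as CaCO₃ × 748,000 L = 27,680 g as CaCO₃.
(a) Equivalents of H⁺ required: 27,680 ÷ 50 g/eq = 553.5 eq = 553.5 mol HCl.
(a) Mass of HCl: 553.5 × 36.5 = 20,200 g.
(a) Mass of 18.5% solution: 20,200 / 0.185 = 109,200 g.
(a) Volume: 109,200 g ÷ 1.1 g/mL = 99,280 mL.

(b) [OCl⁻]/[HOCl] = 10^(pH − pKa) = 10^(8.17 − 7.54) = 10^0.63 = 4.266.
(b) Fraction as HOCl = 1 / (1 + 4.266) = 0.1899.

(a) 99.3 L; (b) 19.0%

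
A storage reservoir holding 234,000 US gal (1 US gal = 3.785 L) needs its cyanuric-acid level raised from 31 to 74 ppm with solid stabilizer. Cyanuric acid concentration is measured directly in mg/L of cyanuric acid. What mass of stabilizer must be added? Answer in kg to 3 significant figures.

Volume: 234,000 US gal × 3.785 L/gal = 885,690 L.
CYA to add: (74 − 31) = 43 mg/L × 885,690 L = 38,080 g cyanuric acid.

38.1 kg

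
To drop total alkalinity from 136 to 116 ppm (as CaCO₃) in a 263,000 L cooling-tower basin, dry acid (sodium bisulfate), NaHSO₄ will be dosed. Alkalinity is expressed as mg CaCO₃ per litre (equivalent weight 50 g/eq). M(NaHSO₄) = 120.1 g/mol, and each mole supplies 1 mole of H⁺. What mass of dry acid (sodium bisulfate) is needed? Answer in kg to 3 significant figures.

12.6 kg

Alkalinity to neutralize: (136 − 116) = 20 mg/L as CaCO₃ × 263,000 L = 5260 g as CaCO₃.
Equivalents of H⁺ required: 5260 ÷ 50 g/eq = 105.2 eq = 105.2 mol NaHSO₄.
Mass of NaHSO₄: 105.2 × 120.1 = 12,630 g.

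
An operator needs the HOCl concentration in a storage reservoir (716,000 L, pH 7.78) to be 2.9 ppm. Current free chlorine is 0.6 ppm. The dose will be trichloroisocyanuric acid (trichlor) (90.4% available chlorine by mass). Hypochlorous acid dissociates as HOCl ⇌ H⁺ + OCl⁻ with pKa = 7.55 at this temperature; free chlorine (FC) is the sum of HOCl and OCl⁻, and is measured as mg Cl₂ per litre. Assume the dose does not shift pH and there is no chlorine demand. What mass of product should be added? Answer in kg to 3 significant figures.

5.72 kg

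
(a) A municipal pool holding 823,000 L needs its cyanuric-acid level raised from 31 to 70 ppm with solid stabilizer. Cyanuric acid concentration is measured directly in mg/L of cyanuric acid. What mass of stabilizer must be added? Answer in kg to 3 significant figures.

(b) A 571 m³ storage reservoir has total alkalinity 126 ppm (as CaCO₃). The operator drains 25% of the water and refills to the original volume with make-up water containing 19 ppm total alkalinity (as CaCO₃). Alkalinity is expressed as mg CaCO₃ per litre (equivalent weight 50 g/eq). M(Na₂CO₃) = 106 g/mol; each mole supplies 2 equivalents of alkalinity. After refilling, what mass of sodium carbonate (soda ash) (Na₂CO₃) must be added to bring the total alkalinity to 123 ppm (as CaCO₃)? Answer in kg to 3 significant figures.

(a) CYA to add: (70 − 31) = 39 mg/L × 823,000 L = 32,100 g cyanuric acid.

(b) Volume: 571 m³ = 571,000 L.
(b) After draining 25% and refilling: 126 × 0.75 + 19 × 0.25 = 99.25 ppm.
(b) Deficit to target: 123 − 99.25 = 23.75 mg/L.
(b) As CaCO₃: 23.75 mg/L × 571,000 L = 13,560 g; ÷ 50 g/eq ÷ 2 = 135.6 mol Na₂CO₃.
(b) Mass: 135.6 × 106 = 14,370 g.

(a) 32.1 kg; (b) 14.4 kg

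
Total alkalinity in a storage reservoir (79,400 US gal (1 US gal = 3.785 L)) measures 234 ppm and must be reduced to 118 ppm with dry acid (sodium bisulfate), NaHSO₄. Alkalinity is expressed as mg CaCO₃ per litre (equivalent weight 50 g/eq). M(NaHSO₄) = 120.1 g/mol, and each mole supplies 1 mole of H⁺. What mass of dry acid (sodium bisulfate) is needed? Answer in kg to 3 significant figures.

Volume: 79,400 US gal × 3.785 L/gal = 300,529 L.
Alkalinity to neutralize: (234 − 118) = 116 mg/L as CaCO₃ × 300,529 L = 34,860 g as CaCO₃.
Equivalents of H⁺ required: 34,860 ÷ 50 g/eq = 697.2 eq = 697.2 mol NaHSO₄.
Mass of NaHSO₄: 697.2 × 120.1 = 83,740 g.

83.7 kg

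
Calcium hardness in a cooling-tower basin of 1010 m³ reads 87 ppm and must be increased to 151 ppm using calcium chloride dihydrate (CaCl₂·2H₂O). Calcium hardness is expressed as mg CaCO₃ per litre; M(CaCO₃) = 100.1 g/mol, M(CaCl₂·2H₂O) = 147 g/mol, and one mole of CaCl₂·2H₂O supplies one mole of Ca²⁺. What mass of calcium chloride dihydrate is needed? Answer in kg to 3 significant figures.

94.9 kg

Volume: 1010 m³ = 1,010,000 L.
Hardness to add: (151 − 87) = 64 mg/L as CaCO₃ × 1,010,000 L = 64,640 g as CaCO₃.
Moles of Ca²⁺ (1 mol Ca²⁺ ≡ 1 mol CaCO₃): 64,640 / 100.1 g/mol = 645.8 mol.
Mass of CaCl₂·2H₂O: 645.8 × 147 = 94,930 g.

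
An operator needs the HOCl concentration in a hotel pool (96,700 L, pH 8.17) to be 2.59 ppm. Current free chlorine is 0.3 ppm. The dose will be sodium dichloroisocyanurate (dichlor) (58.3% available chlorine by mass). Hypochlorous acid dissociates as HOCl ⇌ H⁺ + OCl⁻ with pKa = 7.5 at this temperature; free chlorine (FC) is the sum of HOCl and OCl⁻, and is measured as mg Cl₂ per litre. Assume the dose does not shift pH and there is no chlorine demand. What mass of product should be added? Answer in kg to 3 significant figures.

[OCl⁻]/[HOCl] = 10^(pH − pKa) = 10^(8.17 − 7.5) = 4.677; fraction as HOCl = 1/(1 + 4.677) = 0.1761.
Free chlorine required for 2.59 ppm HOCl: 2.59 / 0.1761 = 14.7 ppm.
FC to add: 14.7 − 0.3 = 14.4 mg/L as Cl₂.
Cl₂ equivalent: 14.4 mg/L × 96,700 L = 1393 g.
Product at 58.3% available Cl: 1393 / 0.583 = 2389 g.

2.39 kg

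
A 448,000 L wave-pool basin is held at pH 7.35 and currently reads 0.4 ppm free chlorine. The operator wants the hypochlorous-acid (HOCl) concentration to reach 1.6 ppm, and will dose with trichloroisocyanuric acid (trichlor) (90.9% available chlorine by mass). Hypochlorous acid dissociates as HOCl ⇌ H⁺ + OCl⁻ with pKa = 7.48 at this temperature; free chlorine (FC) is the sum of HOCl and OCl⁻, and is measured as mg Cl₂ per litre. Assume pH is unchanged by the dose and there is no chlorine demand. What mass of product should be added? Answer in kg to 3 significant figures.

1.18 kg

[OCl⁻]/[HOCl] = 10^(pH − pKa) = 10^(7.35 − 7.48) = 0.7413; fraction as HOCl = 1/(1 + 0.7413) = 0.5743.
Free chlorine required for 1.6 ppm HOCl: 1.6 / 0.5743 = 2.786 ppm.
FC to add: 2.786 − 0.4 = 2.386 mg/L as Cl₂.
Cl₂ equivalent: 2.386 mg/L × 448,000 L = 1069 g.
Product at 90.9% available Cl: 1069 / 0.909 = 1176 g.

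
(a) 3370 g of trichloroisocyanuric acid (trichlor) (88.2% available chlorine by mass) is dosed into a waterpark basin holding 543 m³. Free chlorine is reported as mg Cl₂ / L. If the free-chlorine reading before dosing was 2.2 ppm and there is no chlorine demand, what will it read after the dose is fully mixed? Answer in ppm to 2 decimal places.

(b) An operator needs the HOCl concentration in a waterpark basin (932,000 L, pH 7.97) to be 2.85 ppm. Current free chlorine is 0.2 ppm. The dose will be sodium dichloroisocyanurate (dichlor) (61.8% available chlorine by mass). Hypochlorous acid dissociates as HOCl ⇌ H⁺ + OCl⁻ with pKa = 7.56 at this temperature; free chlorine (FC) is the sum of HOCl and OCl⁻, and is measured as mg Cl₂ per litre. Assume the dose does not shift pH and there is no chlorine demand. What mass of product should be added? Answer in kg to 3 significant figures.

(a) Volume: 543 m³ = 543,000 L.
(a) Available chlorine delivered: 3370 g × 0.882 = 2972 g as Cl₂.
(a) Concentration rise: 2972 g / 543,000 L = 5.474 mg/L = 5.47 ppm.
(a) Final FC: 2.2 + 5.47 = 7.67 ppm.

(b) [OCl⁻]/[HOCl] = 10^(pH − pKa) = 10^(7.97 − 7.56) = 2.57; fraction as HOCl = 1/(1 + 2.57) = 0.2801.
(b) Free chlorine required for 2.85 ppm HOCl: 2.85 / 0.2801 = 10.18 ppm.
(b) FC to add: 10.18 − 0.2 = 9.976 mg/L as Cl₂.
(b) Cl₂ equivalent: 9.976 mg/L × 932,000 L = 9297 g.
(b) Product at 61.8% available Cl: 9297 / 0.618 = 15,040 g.

(a) 7.67 ppm; (b) 15.0 kg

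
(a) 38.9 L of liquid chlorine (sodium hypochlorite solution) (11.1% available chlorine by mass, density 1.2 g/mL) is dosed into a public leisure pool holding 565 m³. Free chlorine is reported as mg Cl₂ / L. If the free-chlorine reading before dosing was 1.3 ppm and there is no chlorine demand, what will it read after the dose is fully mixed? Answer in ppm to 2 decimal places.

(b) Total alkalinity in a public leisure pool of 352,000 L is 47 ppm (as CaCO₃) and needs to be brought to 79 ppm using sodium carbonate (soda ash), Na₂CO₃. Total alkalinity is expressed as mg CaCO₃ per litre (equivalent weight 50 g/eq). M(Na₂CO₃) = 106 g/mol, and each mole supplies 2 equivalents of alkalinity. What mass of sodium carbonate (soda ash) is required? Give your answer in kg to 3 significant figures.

(a) Volume: 565 m³ = 565,000 L.
(a) Mass of solution: 38.9 L × 1000 mL/L × 1.2 g/mL = 46,680 g.
(a) Available chlorine delivered: 46,680 g × 0.111 = 5181 g as Cl₂.
(a) Concentration rise: 5181 g / 565,000 L = 9.171 mg/L = 9.17 ppm.
(a) Final FC: 1.3 + 9.17 = 10.47 ppm.

(b) Alkalinity to add: (79 − 47) = 32 mg/L as CaCO₃ × 352,000 L = 11,260 g as CaCO₃.
(b) Equivalents: 11,260 g ÷ 50 g/eq = 225.3 eq.
(b) Each mole of Na₂CO₃ supplies 2 eq, so 225.3 / 2 = 112.6 mol.
(b) Mass: 112.6 mol × 106 g/mol = 11,940 g.

(a) 10.47 ppm; (b) 11.9 kg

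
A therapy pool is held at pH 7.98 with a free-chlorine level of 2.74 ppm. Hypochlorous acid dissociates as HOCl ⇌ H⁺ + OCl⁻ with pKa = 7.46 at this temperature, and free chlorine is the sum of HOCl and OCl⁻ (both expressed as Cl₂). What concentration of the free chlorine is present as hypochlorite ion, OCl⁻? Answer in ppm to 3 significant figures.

[OCl⁻]/[HOCl] = 10^(pH − pKa) = 10^(7.98 − 7.46) = 10^0.52 = 3.311.
Fraction as HOCl = 1 / (1 + 3.311) = 0.2319.
OCl⁻ = (1 − 0.2319) × 2.74 ppm = 2.104 ppm.

2.10 ppm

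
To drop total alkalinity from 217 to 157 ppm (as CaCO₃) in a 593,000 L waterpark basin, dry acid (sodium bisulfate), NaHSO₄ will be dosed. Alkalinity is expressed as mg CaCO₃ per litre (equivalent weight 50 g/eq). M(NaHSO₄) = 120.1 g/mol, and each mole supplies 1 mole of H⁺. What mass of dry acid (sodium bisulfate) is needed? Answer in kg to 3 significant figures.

85.5 kg

Alkalinity to neutralize: (217 − 157) = 60 mg/L as CaCO₃ × 593,000 L = 35,580 g as CaCO₃.
Equivalents of H⁺ required: 35,580 ÷ 50 g/eq = 711.6 eq = 711.6 mol NaHSO₄.
Mass of NaHSO₄: 711.6 × 120.1 = 85,460 g.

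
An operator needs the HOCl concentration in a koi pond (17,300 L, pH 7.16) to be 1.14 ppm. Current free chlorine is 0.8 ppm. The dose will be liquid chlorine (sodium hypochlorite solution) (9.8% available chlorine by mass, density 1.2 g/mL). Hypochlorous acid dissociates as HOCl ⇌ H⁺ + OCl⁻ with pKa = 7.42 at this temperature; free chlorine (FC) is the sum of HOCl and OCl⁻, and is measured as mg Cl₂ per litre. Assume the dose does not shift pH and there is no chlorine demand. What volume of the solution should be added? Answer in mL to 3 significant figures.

142 mL

[OCl⁻]/[HOCl] = 10^(pH − pKa) = 10^(7.16 − 7.42) = 0.5495; fraction as HOCl = 1/(1 + 0.5495) = 0.6454.
Free chlorine required for 1.14 ppm HOCl: 1.14 / 0.6454 = 1.766 ppm.
FC to add: 1.766 − 0.8 = 0.9665 mg/L as Cl₂.
Cl₂ equivalent: 0.9665 mg/L × 17,300 L = 16.72 g.
Product at 9.8% available Cl: 16.72 / 0.098 = 170.6 g.
Volume: 170.6 g ÷ 1.2 g/mL = 142.2 mL.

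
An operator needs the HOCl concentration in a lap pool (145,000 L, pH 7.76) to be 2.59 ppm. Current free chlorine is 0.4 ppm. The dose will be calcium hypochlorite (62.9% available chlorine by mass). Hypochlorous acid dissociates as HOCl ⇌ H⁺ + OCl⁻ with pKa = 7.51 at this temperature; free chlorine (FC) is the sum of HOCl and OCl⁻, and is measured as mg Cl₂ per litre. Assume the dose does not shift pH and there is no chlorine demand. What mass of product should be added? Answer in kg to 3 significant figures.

1.57 kg

[OCl⁻]/[HOCl] = 10^(pH − pKa) = 10^(7.76 − 7.51) = 1.778; fraction as HOCl = 1/(1 + 1.778) = 0.3599.
Free chlorine required for 2.59 ppm HOCl: 2.59 / 0.3599 = 7.196 ppm.
FC to add: 7.196 − 0.4 = 6.796 mg/L as Cl₂.
Cl₂ equivalent: 6.796 mg/L × 145,000 L = 985.4 g.
Product at 62.9% available Cl: 985.4 / 0.629 = 1567 g.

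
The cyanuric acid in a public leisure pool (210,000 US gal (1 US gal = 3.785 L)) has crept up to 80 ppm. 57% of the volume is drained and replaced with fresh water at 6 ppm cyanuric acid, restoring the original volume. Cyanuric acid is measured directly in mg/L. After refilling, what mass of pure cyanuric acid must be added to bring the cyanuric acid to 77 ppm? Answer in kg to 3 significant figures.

Volume: 210,000 US gal × 3.785 L/gal = 794,850 L.
After draining 57% and refilling: 80 × 0.43 + 6 × 0.57 = 37.82 ppm.
Deficit to target: 77 − 37.82 = 39.18 mg/L.
Mass: 39.18 mg/L × 794,850 L = 31,140 g cyanuric acid.

31.1 kg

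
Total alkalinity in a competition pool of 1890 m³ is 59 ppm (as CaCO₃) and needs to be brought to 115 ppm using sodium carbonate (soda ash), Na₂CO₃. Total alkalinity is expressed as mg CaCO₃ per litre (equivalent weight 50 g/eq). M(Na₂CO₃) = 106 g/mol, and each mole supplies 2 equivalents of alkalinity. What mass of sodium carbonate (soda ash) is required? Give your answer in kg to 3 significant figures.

Volume: 1890 m³ = 1,890,000 L.
Alkalinity to add: (115 − 59) = 56 mg/L as CaCO₃ × 1,890,000 L = 105,800 g as CaCO₃.
Equivalents: 105,800 g ÷ 50 g/eq = 2117 eq.
Each mole of Na₂CO₃ supplies 2 eq, so 2117 / 2 = 1058 mol.
Mass: 1058 mol × 106 g/mol = 112,200 g.

112 kg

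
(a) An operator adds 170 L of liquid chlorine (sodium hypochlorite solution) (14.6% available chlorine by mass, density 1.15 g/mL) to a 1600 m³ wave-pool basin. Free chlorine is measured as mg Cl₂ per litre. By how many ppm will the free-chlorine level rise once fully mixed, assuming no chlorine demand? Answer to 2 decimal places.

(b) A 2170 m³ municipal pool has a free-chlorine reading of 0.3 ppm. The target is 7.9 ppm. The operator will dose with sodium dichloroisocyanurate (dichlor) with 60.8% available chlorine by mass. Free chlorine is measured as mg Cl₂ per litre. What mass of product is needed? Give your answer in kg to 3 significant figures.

(a) 17.84 ppm; (b) 27.1 kg

(a) Volume: 1600 m³ = 1,600,000 L.
(a) Mass of solution: 170 L × 1000 mL/L × 1.15 g/mL = 195,500 g.
(a) Available chlorine delivered: 195,500 g × 0.146 = 28,540 g as Cl₂.
(a) Concentration rise: 28,540 g / 1,600,000 L = 17.84 mg/L = 17.84 ppm.

(b) Volume: 2170 m³ = 2,170,000 L.
(b) Chlorine deficit: 7.9 − 0.3 = 7.6 ppm = 7.6 mg/L as Cl₂.
(b) Cl₂ equivalent needed: 7.6 mg/L × 2,170,000 L = 16,490,000 mg = 16,490 g.
(b) Product at 60.8% available chlorine: 16,490 / 0.608 = 27,120 g.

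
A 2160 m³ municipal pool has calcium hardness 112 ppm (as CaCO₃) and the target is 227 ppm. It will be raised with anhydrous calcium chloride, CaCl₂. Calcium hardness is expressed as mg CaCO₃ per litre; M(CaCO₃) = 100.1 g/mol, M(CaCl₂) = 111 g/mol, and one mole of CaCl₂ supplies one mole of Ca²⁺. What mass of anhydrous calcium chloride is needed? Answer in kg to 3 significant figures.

275 kg

Volume: 2160 m³ = 2,160,000 L.
Hardness to add: (227 − 112) = 115 mg/L as CaCO₃ × 2,160,000 L = 248,400 g as CaCO₃.
Moles of Ca²⁺ (1 mol Ca²⁺ ≡ 1 mol CaCO₃): 248,400 / 100.1 g/mol = 2482 mol.
Mass of CaCl₂: 2482 × 111 = 275,400 g.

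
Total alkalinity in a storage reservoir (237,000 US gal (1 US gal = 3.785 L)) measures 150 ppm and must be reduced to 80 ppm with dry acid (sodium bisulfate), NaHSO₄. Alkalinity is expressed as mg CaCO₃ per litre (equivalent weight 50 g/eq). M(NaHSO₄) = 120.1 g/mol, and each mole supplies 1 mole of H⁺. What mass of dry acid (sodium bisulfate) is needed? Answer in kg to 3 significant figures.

151 kg

Volume: 237,000 US gal × 3.785 L/gal = 897,045 L.
Alkalinity to neutralize: (150 − 80) = 70 mg/L as CaCO₃ × 897,045 L = 62,790 g as CaCO₃.
Equivalents of H⁺ required: 62,790 ÷ 50 g/eq = 1256 eq = 1256 mol NaHSO₄.
Mass of NaHSO₄: 1256 × 120.1 = 150,800 g.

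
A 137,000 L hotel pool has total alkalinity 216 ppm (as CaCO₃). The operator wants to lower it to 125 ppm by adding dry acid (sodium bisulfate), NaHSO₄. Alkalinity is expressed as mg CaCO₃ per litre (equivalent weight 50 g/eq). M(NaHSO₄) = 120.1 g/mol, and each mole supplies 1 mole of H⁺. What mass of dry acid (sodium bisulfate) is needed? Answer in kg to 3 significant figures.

Alkalinity to neutralize: (216 − 125) = 91 mg/L as CaCO₃ × 137,000 L = 12,470 g as CaCO₃.
Equivalents of H⁺ required: 12,470 ÷ 50 g/eq = 249.3 eq = 249.3 mol NaHSO₄.
Mass of NaHSO₄: 249.3 × 120.1 = 29,950 g.

29.9 kg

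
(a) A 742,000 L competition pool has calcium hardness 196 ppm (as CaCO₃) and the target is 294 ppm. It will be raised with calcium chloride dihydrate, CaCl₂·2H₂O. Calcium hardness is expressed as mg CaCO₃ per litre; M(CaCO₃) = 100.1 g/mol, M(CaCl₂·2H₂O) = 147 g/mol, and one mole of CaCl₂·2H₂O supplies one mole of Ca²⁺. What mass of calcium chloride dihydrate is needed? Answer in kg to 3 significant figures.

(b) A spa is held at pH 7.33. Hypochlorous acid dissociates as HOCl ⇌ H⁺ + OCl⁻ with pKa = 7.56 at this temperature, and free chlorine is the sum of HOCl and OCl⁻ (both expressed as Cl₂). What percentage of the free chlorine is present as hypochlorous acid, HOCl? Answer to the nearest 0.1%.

(a) 107 kg; (b) 62.9%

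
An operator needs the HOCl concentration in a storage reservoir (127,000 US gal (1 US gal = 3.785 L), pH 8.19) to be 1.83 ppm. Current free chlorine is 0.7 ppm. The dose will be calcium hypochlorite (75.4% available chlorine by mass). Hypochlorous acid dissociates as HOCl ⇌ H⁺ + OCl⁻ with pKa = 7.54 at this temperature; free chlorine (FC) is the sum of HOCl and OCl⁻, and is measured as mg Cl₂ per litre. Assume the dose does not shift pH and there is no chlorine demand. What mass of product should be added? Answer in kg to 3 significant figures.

5.93 kg

Volume: 127,000 US gal × 3.785 L/gal = 480,695 L.
[OCl⁻]/[HOCl] = 10^(pH − pKa) = 10^(8.19 − 7.54) = 4.467; fraction as HOCl = 1/(1 + 4.467) = 0.1829.
Free chlorine required for 1.83 ppm HOCl: 1.83 / 0.1829 = 10 ppm.
FC to add: 10 − 0.7 = 9.304 mg/L as Cl₂.
Cl₂ equivalent: 9.304 mg/L × 480,695 L = 4473 g.
Product at 75.4% available Cl: 4473 / 0.754 = 5932 g.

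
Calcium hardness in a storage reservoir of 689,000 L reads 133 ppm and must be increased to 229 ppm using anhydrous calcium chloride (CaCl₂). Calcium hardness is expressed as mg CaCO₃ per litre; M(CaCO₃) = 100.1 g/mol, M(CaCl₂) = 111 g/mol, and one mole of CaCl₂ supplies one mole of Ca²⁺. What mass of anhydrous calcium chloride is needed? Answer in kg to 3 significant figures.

Hardness to add: (229 − 133) = 96 mg/L as CaCO₃ × 689,000 L = 66,140 g as CaCO₃.
Moles of Ca²⁺ (1 mol Ca²⁺ ≡ 1 mol CaCO₃): 66,140 / 100.1 g/mol = 660.8 mol.
Mass of CaCl₂: 660.8 × 111 = 73,350 g.

73.3 kg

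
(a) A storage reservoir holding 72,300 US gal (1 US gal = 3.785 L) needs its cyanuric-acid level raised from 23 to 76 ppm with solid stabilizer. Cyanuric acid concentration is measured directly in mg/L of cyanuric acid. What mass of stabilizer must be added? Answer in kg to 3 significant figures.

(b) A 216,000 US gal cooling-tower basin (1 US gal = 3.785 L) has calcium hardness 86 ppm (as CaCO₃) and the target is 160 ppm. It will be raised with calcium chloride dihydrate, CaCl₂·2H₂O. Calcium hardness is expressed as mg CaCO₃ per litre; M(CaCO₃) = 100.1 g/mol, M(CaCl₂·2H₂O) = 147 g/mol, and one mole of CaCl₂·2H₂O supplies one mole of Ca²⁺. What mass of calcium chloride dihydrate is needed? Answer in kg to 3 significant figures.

(a) Volume: 72,300 US gal × 3.785 L/gal = 273,656 L.
(a) CYA to add: (76 − 23) = 53 mg/L × 273,656 L = 14,500 g cyanuric acid.

(b) Volume: 216,000 US gal × 3.785 L/gal = 817,560 L.
(b) Hardness to add: (160 − 86) = 74 mg/L as CaCO₃ × 817,560 L = 60,500 g as CaCO₃.
(b) Moles of Ca²⁺ (1 mol Ca²⁺ ≡ 1 mol CaCO₃): 60,500 / 100.1 g/mol = 604.4 mol.
(b) Mass of CaCl₂·2H₂O: 604.4 × 147 = 88,850 g.

(a) 14.5 kg; (b) 88.8 kg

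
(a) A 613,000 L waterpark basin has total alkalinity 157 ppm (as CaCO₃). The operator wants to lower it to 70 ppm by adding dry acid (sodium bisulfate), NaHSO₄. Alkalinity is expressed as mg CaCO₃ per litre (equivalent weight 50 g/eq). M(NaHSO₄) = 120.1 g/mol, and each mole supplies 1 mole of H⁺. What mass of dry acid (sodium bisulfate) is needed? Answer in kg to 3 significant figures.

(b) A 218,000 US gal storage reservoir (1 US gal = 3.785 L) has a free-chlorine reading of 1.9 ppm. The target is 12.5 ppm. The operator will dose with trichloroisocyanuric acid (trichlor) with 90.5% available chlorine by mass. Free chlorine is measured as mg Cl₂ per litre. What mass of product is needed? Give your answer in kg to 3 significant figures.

(a) Alkalinity to neutralize: (157 − 70) = 87 mg/L as CaCO₃ × 613,000 L = 53,330 g as CaCO₃.
(a) Equivalents of H⁺ required: 53,330 ÷ 50 g/eq = 1067 eq = 1067 mol NaHSO₄.
(a) Mass of NaHSO₄: 1067 × 120.1 = 128,100 g.

(b) Volume: 218,000 US gal × 3.785 L/gal = 825,130 L.
(b) Chlorine deficit: 12.5 − 1.9 = 10.6 ppm = 10.6 mg/L as Cl₂.
(b) Cl₂ equivalent needed: 10.6 mg/L × 825,130 L = 8,746,000 mg = 8746 g.
(b) Product at 90.5% available chlorine: 8746 / 0.905 = 9665 g.

(a) 128 kg; (b) 9.66 kg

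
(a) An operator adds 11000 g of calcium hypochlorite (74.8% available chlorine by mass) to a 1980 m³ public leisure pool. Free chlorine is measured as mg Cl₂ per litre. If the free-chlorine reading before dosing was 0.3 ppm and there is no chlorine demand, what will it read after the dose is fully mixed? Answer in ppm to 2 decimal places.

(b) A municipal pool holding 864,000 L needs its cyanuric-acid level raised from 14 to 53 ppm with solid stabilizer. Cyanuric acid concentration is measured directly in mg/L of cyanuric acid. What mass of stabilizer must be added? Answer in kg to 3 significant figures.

(a) 4.46 ppm; (b) 33.7 kg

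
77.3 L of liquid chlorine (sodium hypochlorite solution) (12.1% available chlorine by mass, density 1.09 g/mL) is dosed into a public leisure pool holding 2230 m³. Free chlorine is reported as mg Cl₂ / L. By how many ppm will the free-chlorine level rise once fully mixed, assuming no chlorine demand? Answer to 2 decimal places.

4.57 ppm

Volume: 2230 m³ = 2,230,000 L.
Mass of solution: 77.3 L × 1000 mL/L × 1.09 g/mL = 84,260 g.
Available chlorine delivered: 84,260 g × 0.121 = 10,200 g as Cl₂.
Concentration rise: 10,200 g / 2,230,000 L = 4.572 mg/L = 4.57 ppm.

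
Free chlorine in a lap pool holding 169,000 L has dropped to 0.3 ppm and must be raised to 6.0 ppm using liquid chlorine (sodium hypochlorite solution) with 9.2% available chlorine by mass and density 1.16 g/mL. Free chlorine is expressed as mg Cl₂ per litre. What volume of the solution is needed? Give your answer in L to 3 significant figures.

9.03 L

Chlorine deficit: 6.0 − 0.3 = 5.7 ppm = 5.7 mg/L as Cl₂.
Cl₂ equivalent needed: 5.7 mg/L × 169,000 L = 963,300 mg = 963.3 g.
Product at 9.2% available chlorine: 963.3 / 0.092 = 10,470 g.
Volume at density 1.16 g/mL: 10,470 g ÷ 1.16 g/mL = 9026 mL.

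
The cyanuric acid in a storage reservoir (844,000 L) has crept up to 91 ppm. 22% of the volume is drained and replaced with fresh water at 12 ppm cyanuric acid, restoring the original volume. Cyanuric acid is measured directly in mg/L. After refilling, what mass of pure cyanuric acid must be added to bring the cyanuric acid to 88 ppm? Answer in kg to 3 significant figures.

After draining 22% and refilling: 91 × 0.78 + 12 × 0.22 = 73.62 ppm.
Deficit to target: 88 − 73.62 = 14.38 mg/L.
Mass: 14.38 mg/L × 844,000 L = 12,140 g cyanuric acid.

12.1 kg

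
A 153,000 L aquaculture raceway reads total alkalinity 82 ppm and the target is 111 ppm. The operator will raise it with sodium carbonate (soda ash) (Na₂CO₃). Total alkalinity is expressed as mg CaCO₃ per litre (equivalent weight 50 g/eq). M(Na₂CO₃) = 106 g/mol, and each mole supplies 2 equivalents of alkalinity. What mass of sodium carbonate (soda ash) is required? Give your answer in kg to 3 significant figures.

Alkalinity to add: (111 − 82) = 29 mg/L as CaCO₃ × 153,000 L = 4437 g as CaCO₃.
Equivalents: 4437 g ÷ 50 g/eq = 88.74 eq.
Each mole of Na₂CO₃ supplies 2 eq, so 88.74 / 2 = 44.37 mol.
Mass: 44.37 mol × 106 g/mol = 4703 g.

4.70 kg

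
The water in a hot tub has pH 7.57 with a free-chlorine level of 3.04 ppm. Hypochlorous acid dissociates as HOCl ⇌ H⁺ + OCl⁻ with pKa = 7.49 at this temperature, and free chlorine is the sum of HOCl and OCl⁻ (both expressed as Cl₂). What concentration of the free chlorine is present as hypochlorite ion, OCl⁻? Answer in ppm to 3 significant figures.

[OCl⁻]/[HOCl] = 10^(pH − pKa) = 10^(7.57 − 7.49) = 10^0.08 = 1.202.
Fraction as HOCl = 1 / (1 + 1.202) = 0.4541.
OCl⁻ = (1 − 0.4541) × 3.04 ppm = 1.66 ppm.

1.66 ppm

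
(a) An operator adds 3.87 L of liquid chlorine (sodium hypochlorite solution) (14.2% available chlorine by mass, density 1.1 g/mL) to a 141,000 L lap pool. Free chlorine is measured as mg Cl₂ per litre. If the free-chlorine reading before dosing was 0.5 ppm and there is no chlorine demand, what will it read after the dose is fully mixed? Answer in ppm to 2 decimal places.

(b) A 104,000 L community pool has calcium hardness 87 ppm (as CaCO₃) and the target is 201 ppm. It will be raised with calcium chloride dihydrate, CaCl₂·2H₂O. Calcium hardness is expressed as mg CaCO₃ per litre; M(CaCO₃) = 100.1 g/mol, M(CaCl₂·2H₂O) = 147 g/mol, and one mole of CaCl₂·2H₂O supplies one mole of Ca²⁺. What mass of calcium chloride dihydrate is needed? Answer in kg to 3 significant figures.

(a) 4.79 ppm; (b) 17.4 kg

(a) Mass of solution: 3.87 L × 1000 mL/L × 1.1 g/mL = 4257 g.
(a) Available chlorine delivered: 4257 g × 0.142 = 604.5 g as Cl₂.
(a) Concentration rise: 604.5 g / 141,000 L = 4.287 mg/L = 4.29 ppm.
(a) Final FC: 0.5 + 4.29 = 4.79 ppm.

(b) Hardness to add: (201 − 87) = 114 mg/L as CaCO₃ × 104,000 L = 11,860 g as CaCO₃.
(b) Moles of Ca²⁺ (1 mol Ca²⁺ ≡ 1 mol CaCO₃): 11,860 / 100.1 g/mol = 118.4 mol.
(b) Mass of CaCl₂·2H₂O: 118.4 × 147 = 17,410 g.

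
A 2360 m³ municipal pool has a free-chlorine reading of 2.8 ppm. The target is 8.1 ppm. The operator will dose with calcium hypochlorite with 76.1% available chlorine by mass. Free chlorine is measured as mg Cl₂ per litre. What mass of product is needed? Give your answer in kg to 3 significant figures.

16.4 kg

Volume: 2360 m³ = 2,360,000 L.
Chlorine deficit: 8.1 − 2.8 = 5.3 ppm = 5.3 mg/L as Cl₂.
Cl₂ equivalent needed: 5.3 mg/L × 2,360,000 L = 12,510,000 mg = 12,510 g.
Product at 76.1% available chlorine: 12,510 / 0.761 = 16,440 g.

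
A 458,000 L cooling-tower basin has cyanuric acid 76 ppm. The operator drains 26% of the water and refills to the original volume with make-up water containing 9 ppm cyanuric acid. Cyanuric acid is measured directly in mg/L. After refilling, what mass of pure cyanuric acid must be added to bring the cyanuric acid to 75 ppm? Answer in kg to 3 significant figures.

After draining 26% and refilling: 76 × 0.74 + 9 × 0.26 = 58.58 ppm.
Deficit to target: 75 − 58.58 = 16.42 mg/L.
Mass: 16.42 mg/L × 458,000 L = 7520 g cyanuric acid.

7.52 kg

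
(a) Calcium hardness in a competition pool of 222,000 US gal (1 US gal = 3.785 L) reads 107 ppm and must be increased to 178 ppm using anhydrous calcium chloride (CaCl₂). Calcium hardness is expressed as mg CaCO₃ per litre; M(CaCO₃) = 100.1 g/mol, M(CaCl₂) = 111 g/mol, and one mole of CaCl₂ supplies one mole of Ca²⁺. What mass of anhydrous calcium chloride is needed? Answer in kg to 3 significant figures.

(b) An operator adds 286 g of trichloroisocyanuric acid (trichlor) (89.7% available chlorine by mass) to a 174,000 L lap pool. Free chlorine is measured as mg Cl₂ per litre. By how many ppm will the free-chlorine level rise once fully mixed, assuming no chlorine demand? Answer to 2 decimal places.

(a) Volume: 222,000 US gal × 3.785 L/gal = 840,270 L.
(a) Hardness to add: (178 − 107) = 71 mg/L as CaCO₃ × 840,270 L = 59,660 g as CaCO₃.
(a) Moles of Ca²⁺ (1 mol Ca²⁺ ≡ 1 mol CaCO₃): 59,660 / 100.1 g/mol = 596 mol.
(a) Mass of CaCl₂: 596 × 111 = 66,160 g.

(b) Available chlorine delivered: 286 g × 0.897 = 256.5 g as Cl₂.
(b) Concentration rise: 256.5 g / 174,000 L = 1.474 mg/L = 1.47 ppm.

(a) 66.2 kg; (b) 1.47 ppm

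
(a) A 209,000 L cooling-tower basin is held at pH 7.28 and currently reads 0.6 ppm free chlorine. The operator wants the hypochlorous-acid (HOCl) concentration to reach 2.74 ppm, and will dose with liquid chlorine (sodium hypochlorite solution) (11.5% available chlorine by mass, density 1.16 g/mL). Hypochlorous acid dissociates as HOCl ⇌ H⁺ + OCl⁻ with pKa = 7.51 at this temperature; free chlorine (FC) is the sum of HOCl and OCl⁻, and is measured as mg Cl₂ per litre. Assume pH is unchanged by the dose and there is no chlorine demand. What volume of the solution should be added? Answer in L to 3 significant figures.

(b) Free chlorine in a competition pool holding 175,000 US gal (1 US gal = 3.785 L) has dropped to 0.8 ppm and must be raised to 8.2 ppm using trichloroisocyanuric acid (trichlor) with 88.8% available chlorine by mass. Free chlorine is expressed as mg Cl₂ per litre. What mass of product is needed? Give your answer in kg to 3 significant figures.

(a) 5.88 L; (b) 5.52 kg

(a) [OCl⁻]/[HOCl] = 10^(pH − pKa) = 10^(7.28 − 7.51) = 0.5888; fraction as HOCl = 1/(1 + 0.5888) = 0.6294.
(a) Free chlorine required for 2.74 ppm HOCl: 2.74 / 0.6294 = 4.353 ppm.
(a) FC to add: 4.353 − 0.6 = 3.753 mg/L as Cl₂.
(a) Cl₂ equivalent: 3.753 mg/L × 209,000 L = 784.5 g.
(a) Product at 11.5% available Cl: 784.5 / 0.115 = 6821 g.
(a) Volume: 6821 g ÷ 1.16 g/mL = 5881 mL.

(b) Volume: 175,000 US gal × 3.785 L/gal = 662,375 L.
(b) Chlorine deficit: 8.2 − 0.8 = 7.4 ppm = 7.4 mg/L as Cl₂.
(b) Cl₂ equivalent needed: 7.4 mg/L × 662,375 L = 4,902,000 mg = 4902 g.
(b) Product at 88.8% available chlorine: 4902 / 0.888 = 5520 g.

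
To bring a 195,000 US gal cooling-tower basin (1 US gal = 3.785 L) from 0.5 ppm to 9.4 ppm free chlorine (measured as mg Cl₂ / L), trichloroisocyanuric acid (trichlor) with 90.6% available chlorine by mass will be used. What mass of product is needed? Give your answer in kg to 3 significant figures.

7.25 kg

Volume: 195,000 US gal × 3.785 L/gal = 738,075 L.
Chlorine deficit: 9.4 − 0.5 = 8.9 ppm = 8.9 mg/L as Cl₂.
Cl₂ equivalent needed: 8.9 mg/L × 738,075 L = 6,569,000 mg = 6569 g.
Product at 90.6% available chlorine: 6569 / 0.906 = 7250 g.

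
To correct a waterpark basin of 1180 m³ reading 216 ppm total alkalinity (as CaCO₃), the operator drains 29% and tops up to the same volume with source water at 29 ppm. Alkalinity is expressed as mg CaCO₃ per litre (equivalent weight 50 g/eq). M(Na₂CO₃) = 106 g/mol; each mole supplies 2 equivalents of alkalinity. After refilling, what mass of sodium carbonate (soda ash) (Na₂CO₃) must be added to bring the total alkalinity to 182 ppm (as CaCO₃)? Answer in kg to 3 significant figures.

Volume: 1180 m³ = 1,180,000 L.
After draining 29% and refilling: 216 × 0.71 + 29 × 0.29 = 161.77 ppm.
Deficit to target: 182 − 161.77 = 20.23 mg/L.
As CaCO₃: 20.23 mg/L × 1,180,000 L = 23,870 g; ÷ 50 g/eq ÷ 2 = 238.7 mol Na₂CO₃.
Mass: 238.7 × 106 = 25,300 g.

25.3 kg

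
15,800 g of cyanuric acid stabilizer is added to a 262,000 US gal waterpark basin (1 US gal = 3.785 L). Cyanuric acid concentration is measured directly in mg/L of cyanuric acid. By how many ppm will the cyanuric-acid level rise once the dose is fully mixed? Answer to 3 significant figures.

15.9 ppm

Volume: 262,000 US gal × 3.785 L/gal = 991,670 L.
Rise: 15,800 g / 991,670 L × 1000 = 15.93 mg/L.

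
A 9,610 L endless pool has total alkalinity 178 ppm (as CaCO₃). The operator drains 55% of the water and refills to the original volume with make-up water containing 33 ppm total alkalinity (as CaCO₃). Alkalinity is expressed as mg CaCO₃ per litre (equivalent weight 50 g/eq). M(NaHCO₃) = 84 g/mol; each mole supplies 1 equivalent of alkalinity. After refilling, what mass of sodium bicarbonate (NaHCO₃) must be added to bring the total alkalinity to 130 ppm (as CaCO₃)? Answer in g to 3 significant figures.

513 g

After draining 55% and refilling: 178 × 0.45 + 33 × 0.55 = 98.25 ppm.
Deficit to target: 130 − 98.25 = 31.75 mg/L.
As CaCO₃: 31.75 mg/L × 9,610 L = 305.1 g; ÷ 50 g/eq ÷ 1 = 6.102 mol NaHCO₃.
Mass: 6.102 × 84 = 512.6 g.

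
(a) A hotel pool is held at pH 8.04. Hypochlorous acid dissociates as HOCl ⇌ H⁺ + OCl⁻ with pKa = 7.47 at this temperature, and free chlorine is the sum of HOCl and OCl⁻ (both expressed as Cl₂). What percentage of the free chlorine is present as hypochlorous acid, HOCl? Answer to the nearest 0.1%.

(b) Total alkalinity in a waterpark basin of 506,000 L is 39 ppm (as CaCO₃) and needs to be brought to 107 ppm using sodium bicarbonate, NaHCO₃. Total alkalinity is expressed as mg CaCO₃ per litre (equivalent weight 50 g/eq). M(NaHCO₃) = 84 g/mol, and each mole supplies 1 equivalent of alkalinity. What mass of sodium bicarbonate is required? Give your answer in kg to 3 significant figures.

(a) 21.2%; (b) 57.8 kg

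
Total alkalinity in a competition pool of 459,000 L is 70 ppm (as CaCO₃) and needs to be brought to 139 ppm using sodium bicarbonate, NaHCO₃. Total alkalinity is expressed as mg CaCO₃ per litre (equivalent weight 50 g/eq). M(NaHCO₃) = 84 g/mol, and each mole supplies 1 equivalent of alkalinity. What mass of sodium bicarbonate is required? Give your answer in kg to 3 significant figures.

53.2 kg

Alkalinity to add: (139 − 70) = 69 mg/L as CaCO₃ × 459,000 L = 31,670 g as CaCO₃.
Equivalents: 31,670 g ÷ 50 g/eq = 633.4 eq.
NaHCO₃ supplies 1 eq per mole → 633.4 mol.
Mass: 633.4 mol × 84 g/mol = 53,210 g.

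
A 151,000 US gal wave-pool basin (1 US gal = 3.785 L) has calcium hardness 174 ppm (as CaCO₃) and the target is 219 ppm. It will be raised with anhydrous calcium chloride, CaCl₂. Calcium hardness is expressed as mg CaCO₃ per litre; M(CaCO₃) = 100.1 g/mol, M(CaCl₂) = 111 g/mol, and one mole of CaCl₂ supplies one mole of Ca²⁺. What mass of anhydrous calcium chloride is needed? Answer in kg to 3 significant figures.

Volume: 151,000 US gal × 3.785 L/gal = 571,535 L.
Hardness to add: (219 − 174) = 45 mg/L as CaCO₃ × 571,535 L = 25,720 g as CaCO₃.
Moles of Ca²⁺ (1 mol Ca²⁺ ≡ 1 mol CaCO₃): 25,720 / 100.1 g/mol = 256.9 mol.
Mass of CaCl₂: 256.9 × 111 = 28,520 g.

28.5 kg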